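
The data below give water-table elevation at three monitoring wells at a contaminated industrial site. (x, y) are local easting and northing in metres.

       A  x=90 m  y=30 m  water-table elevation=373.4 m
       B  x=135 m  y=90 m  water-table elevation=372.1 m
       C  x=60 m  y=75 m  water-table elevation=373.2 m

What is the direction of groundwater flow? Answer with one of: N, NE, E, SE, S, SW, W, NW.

Three-point gradient (reference A): Δ to B = (45, 60, -1.3), Δ to C = (-30, 45, -0.2).
∂h/∂x = -0.01216, ∂h/∂y = -0.01255 (det = 3825).
Flow = −∇h = (+0.01216 east, +0.01255 north), which points northeast.

NE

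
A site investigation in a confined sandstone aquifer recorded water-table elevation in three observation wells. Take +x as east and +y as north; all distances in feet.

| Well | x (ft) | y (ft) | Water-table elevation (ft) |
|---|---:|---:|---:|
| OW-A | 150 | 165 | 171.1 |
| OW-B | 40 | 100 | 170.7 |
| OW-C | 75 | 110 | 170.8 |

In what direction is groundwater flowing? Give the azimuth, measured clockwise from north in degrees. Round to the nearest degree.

With h = a·x + b·y + c and OW-A as origin, the differences give:
  (-110)·a + (-65)·b = -0.4
  (-75)·a + (-55)·b = -0.3
Eliminate b (×(-55) and ×(-65), subtract): 1175·a = 2.50 → a = ∂h/∂x = +0.002128
Back-substitute: b = ∂h/∂y = +0.002553.
Flow direction (−∇h) has components (-0.002128 E, -0.002553 N).
Azimuth = atan2(E, N) = atan2(-0.002128, -0.002553) = 219.8° ≈ 220°.

220°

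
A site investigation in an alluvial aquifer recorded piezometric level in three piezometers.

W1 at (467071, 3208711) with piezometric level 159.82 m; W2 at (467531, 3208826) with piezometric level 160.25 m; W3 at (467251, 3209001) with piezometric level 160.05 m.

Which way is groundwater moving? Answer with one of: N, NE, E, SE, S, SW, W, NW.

W

With h = a·x + b·y + c and W1 as origin, the differences give:
  460·a + 115·b = +0.43
  180·a + 290·b = +0.23
Eliminate b (×290 and ×115, subtract): 112700·a = 98.250 → a = ∂h/∂x = +0.0008718
Back-substitute: b = ∂h/∂y = +0.0002520.
Flow = −∇h = (-0.0008718 east, -0.0002520 north), which points west.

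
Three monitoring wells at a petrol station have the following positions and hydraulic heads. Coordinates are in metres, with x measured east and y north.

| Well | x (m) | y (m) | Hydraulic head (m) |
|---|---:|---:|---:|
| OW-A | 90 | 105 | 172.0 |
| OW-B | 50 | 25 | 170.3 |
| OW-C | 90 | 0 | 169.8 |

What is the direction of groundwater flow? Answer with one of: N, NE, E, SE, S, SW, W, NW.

S

Taking OW-A as reference: OW-B−OW-A = (-40, -80, -1.7); OW-C−OW-A = (0, -105, -2.2).
Solve a·Δx + b·Δy = Δh: det = (-40)·(-105) − 0·(-80) = 4200.
∂h/∂x = [(-1.7)·(-105) − (-2.2)·(-80)] / 4200 = +0.0005952
∂h/∂y = [(-40)·(-2.2) − 0·(-1.7)] / 4200 = +0.02095
Flow = −∇h = (-0.0005952 east, -0.02095 north), which points south.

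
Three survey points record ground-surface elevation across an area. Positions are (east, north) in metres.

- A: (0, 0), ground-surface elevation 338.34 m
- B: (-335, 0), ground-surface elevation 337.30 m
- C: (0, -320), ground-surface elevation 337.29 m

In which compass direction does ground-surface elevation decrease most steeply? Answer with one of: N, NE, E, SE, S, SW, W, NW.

∂z/∂x = (337.30 − 338.34) / (-335 − 0) = +0.003104
∂z/∂y = (337.29 − 338.34) / (-320 − 0) = +0.003281
Steepest decrease is along −∇f = (-0.003104 E, -0.003281 N) → southwest.

SW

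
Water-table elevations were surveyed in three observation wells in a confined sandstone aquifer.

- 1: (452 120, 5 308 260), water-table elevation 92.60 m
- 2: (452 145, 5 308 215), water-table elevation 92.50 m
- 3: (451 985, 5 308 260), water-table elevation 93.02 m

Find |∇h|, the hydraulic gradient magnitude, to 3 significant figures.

0.00315

Taking 1 as reference: 2−1 = (25, -45, -0.10); 3−1 = (-135, 0, +0.42).
Solve a·Δx + b·Δy = Δh: det = 25·0 − (-135)·(-45) = -6075.
∂h/∂x = [(-0.10)·0 − (+0.42)·(-45)] / -6075 = -0.003111
∂h/∂y = [25·(+0.42) − (-135)·(-0.10)] / -6075 = +0.0004938
|∇h| = √(-0.003111² + 0.0004938²) = 0.00315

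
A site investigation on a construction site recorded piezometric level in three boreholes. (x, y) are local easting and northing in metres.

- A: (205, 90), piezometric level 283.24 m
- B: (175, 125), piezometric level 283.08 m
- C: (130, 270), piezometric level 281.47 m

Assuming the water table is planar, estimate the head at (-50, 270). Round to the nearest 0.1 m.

Taking A as reference: B−A = (-30, 35, -0.16); C−A = (-75, 180, -1.77).
Determinant of the coordinate differences = (-30)·180 − (-75)·35 = -2775.
∂h/∂x = [(-0.16)·180 − (-1.77)·35] / -2775 = -0.01195
∂h/∂y = [(-30)·(-1.77) − (-75)·(-0.16)] / -2775 = -0.01481
h(-50, 270) = 283.24 + (-0.01195)·(-255) + (-0.01481)·(180) = 283.24 +3.046 -2.666 = 283.620 m.

283.6 m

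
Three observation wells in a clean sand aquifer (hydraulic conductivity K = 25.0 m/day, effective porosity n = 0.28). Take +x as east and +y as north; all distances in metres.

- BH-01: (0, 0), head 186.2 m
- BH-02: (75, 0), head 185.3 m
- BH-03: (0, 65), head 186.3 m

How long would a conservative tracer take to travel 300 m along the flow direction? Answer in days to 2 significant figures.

280 days

∂h/∂x = (185.3 − 186.2) / (75 − 0) = -0.01200
∂h/∂y = (186.3 − 186.2) / (65 − 0) = +0.001538
|∇h| = √(-0.01200² + 0.001538²) = 0.0121
Seepage velocity v = K·i/n = 25.0 × 0.0121 / 0.28 = 1.08 m/day.
t = 300 / 1.08 = 277.8 days.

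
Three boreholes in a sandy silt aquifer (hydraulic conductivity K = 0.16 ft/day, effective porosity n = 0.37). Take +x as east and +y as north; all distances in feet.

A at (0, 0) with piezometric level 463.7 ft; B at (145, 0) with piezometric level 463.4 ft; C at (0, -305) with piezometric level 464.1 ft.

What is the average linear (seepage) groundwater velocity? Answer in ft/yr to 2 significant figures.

∂h/∂x = (463.4 − 463.7) / (145 − 0) = -0.002069
∂h/∂y = (464.1 − 463.7) / (-305 − 0) = -0.001311
|∇h| = √(-0.002069² + -0.001311²) = 0.002449
Seepage velocity v = K·i/n = 0.16 × 0.002449 / 0.37 = 0.001059 ft/day = 0.3868 ft/yr.

0.39 ft/yr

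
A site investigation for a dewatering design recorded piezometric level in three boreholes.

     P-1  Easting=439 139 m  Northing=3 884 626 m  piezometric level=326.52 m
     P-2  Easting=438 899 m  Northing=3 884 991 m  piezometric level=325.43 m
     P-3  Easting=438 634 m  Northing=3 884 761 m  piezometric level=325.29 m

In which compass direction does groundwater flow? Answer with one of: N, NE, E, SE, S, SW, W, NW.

NW

With h = a·x + b·y + c and P-1 as origin, the differences give:
  (-240)·a + 365·b = -1.09
  (-505)·a + 135·b = -1.23
Eliminate b (×135 and ×365, subtract): 151925·a = 301.800 → a = ∂h/∂x = +0.001987
Back-substitute: b = ∂h/∂y = -0.001680.
Flow = −∇h = (-0.001987 east, +0.001680 north), which points northwest.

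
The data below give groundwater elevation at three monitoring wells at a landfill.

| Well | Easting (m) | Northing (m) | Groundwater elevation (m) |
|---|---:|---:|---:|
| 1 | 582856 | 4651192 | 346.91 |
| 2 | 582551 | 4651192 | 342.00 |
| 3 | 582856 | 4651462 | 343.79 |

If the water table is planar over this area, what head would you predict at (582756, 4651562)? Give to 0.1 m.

∂h/∂x = (342.00 − 346.91) / (582551 − 582856) = +0.01610
∂h/∂y = (343.79 − 346.91) / (4651462 − 4651192) = -0.01156
h(582756, 4651562) = 346.91 + (+0.01610)·(-100) + (-0.01156)·(370) = 346.91 -1.610 -4.276 = 341.025 m.

341.0 m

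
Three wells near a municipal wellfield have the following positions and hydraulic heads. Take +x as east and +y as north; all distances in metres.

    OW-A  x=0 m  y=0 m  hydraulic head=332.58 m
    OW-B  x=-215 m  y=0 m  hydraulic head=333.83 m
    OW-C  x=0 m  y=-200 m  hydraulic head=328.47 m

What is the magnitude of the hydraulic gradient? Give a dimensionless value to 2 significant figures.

∂h/∂x = (333.83 − 332.58) / (-215 − 0) = -0.005814
∂h/∂y = (328.47 − 332.58) / (-200 − 0) = +0.02055
|∇h| = √(-0.005814² + 0.02055²) = 0.02136

0.021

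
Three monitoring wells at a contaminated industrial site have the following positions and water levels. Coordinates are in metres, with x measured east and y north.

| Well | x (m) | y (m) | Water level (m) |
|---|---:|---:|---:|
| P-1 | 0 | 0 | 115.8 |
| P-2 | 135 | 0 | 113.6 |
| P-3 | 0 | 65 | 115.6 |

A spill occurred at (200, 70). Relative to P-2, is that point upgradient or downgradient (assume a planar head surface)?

∂h/∂x = (113.6 − 115.8) / (135 − 0) = -0.01630
∂h/∂y = (115.6 − 115.8) / (65 − 0) = -0.003077
Head at (200, 70) = 115.8 + (-0.01630)·(200) + (-0.003077)·(70) = 112.33 m.
That is lower than the 113.6 m at P-2, so the point is downgradient.

downgradient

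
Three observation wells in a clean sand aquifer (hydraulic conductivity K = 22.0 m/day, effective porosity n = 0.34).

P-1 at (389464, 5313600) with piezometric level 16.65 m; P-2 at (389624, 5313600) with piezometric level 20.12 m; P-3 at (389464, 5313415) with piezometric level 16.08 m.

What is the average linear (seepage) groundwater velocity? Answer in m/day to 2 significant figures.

1.4 m/day

∂h/∂x = (20.12 − 16.65) / (389624 − 389464) = +0.02169
∂h/∂y = (16.08 − 16.65) / (5313415 − 5313600) = +0.003081
|∇h| = √(0.02169² + 0.003081²) = 0.02191
Seepage velocity v = K·i/n = 22.0 × 0.02191 / 0.34 = 1.418 m/day.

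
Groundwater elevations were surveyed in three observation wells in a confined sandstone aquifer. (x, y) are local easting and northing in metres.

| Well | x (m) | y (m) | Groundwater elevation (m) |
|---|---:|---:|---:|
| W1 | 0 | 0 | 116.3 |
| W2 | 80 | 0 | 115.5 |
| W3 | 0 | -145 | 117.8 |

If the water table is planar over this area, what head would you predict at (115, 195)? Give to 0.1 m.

∂h/∂x = (115.5 − 116.3) / (80 − 0) = -0.010000
∂h/∂y = (117.8 − 116.3) / (-145 − 0) = -0.01034
h(115, 195) = 116.3 + (-0.010000)·(115) + (-0.01034)·(195) = 116.3 -1.150 -2.017 = 113.133 m.

113.1 m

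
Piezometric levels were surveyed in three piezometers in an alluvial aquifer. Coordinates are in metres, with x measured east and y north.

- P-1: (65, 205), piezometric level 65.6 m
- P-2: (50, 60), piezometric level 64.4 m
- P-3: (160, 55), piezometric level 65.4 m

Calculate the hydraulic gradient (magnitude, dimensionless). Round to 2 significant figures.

0.012

Differences from P-1: to P-2 (Δx, Δy, Δh) = (-15, -145, -1.2); to P-3 = (95, -150, -0.2).
Solve a·Δx + b·Δy = Δh: det = (-15)·(-150) − 95·(-145) = 16025.
∂h/∂x = [(-1.2)·(-150) − (-0.2)·(-145)] / 16025 = +0.009423
∂h/∂y = [(-15)·(-0.2) − 95·(-1.2)] / 16025 = +0.007301
|∇h| = √(0.009423² + 0.007301²) = 0.01192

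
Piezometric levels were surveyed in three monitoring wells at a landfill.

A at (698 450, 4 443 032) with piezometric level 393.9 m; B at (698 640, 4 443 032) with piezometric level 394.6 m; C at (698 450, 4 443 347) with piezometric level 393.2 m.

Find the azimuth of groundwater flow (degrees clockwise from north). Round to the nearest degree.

301°

∂h/∂x = (394.6 − 393.9) / (698640 − 698450) = +0.003684
∂h/∂y = (393.2 − 393.9) / (4443347 − 4443032) = -0.002222
Flow direction (−∇h) has components (-0.003684 E, +0.002222 N).
Azimuth = atan2(E, N) = atan2(-0.003684, +0.002222) = 301.1° ≈ 301°.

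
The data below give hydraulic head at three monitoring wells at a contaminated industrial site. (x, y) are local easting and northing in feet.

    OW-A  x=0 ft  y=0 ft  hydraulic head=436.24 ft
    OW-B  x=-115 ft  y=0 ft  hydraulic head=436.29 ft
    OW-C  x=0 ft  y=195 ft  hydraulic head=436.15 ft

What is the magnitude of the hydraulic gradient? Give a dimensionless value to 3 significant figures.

∂h/∂x = (436.29 − 436.24) / (-115 − 0) = -0.0004348
∂h/∂y = (436.15 − 436.24) / (195 − 0) = -0.0004615
|∇h| = √(-0.0004348² + -0.0004615²) = 0.0006341

0.000634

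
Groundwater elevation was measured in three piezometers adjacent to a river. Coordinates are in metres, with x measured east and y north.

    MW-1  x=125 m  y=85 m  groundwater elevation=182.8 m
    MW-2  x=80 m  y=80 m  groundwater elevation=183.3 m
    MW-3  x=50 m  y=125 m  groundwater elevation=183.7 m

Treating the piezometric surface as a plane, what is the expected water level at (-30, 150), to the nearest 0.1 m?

184.6 m

Taking MW-1 as reference: MW-2−MW-1 = (-45, -5, +0.5); MW-3−MW-1 = (-75, 40, +0.9).
Solve a·Δx + b·Δy = Δh: det = (-45)·40 − (-75)·(-5) = -2175.
∂h/∂x = [(+0.5)·40 − (+0.9)·(-5)] / -2175 = -0.01126
∂h/∂y = [(-45)·(+0.9) − (-75)·(+0.5)] / -2175 = +0.001379
h(-30, 150) = 182.8 + (-0.01126)·(-155) + (+0.001379)·(65) = 182.8 +1.746 +0.090 = 184.636 m.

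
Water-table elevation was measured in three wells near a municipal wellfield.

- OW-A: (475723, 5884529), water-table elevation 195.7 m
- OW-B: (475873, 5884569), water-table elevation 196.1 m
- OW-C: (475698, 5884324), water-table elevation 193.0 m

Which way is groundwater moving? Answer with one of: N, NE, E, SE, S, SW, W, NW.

S

Taking OW-A as reference: OW-B−OW-A = (150, 40, +0.4); OW-C−OW-A = (-25, -205, -2.7).
Determinant of the coordinate differences = 150·(-205) − (-25)·40 = -29750.
∂h/∂x = [(+0.4)·(-205) − (-2.7)·40] / -29750 = -0.0008739
∂h/∂y = [150·(-2.7) − (-25)·(+0.4)] / -29750 = +0.01328
Flow = −∇h = (+0.0008739 east, -0.01328 north), which points south.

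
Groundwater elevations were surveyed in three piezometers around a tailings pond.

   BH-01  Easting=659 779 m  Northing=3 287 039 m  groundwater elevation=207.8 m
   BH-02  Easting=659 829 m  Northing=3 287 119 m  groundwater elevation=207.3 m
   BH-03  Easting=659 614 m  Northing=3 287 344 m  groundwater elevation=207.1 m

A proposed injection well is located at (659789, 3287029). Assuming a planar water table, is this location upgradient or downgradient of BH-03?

upgradient

Three-point gradient (reference BH-01): Δ to BH-02 = (50, 80, -0.5), Δ to BH-03 = (-165, 305, -0.7).
∂h/∂x = -0.003392, ∂h/∂y = -0.004130 (det = 28450).
Head at (659789, 3287029) = 207.8 + (-0.003392)·(10) + (-0.004130)·(-10) = 207.81 m.
That is higher than the 207.1 m at BH-03, so the point is upgradient.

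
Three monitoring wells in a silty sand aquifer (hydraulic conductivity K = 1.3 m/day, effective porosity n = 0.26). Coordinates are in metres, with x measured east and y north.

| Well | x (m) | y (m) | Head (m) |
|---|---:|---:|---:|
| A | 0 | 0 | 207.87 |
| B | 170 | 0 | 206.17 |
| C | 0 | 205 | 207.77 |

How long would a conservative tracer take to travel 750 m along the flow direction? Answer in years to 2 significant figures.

∂h/∂x = (206.17 − 207.87) / (170 − 0) = -0.01000
∂h/∂y = (207.77 − 207.87) / (205 − 0) = -0.0004878
|∇h| = √(-0.01000² + -0.0004878²) = 0.01001
Seepage velocity v = K·i/n = 1.3 × 0.01001 / 0.26 = 0.05005 m/day.
t = 750 / 0.05005 = 1.499e+04 days = 41 years.

41 years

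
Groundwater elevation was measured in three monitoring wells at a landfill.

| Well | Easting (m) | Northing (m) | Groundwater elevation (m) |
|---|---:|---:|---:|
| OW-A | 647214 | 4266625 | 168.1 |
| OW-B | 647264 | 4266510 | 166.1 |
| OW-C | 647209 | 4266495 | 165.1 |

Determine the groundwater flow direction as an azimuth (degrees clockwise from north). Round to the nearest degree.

208°

Taking OW-A as reference: OW-B−OW-A = (50, -115, -2.0); OW-C−OW-A = (-5, -130, -3.0).
Solve a·Δx + b·Δy = Δh: det = 50·(-130) − (-5)·(-115) = -7075.
∂h/∂x = [(-2.0)·(-130) − (-3.0)·(-115)] / -7075 = +0.01201
∂h/∂y = [50·(-3.0) − (-5)·(-2.0)] / -7075 = +0.02261
Flow direction (−∇h) has components (-0.01201 E, -0.02261 N).
Azimuth = atan2(E, N) = atan2(-0.01201, -0.02261) = 208.0° ≈ 208°.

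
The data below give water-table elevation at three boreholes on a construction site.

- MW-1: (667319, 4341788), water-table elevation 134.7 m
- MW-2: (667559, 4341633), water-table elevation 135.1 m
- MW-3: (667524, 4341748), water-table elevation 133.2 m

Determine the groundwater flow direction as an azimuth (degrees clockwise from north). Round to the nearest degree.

Taking MW-1 as reference: MW-2−MW-1 = (240, -155, +0.4); MW-3−MW-1 = (205, -40, -1.5).
Determinant of the coordinate differences = 240·(-40) − 205·(-155) = 22175.
∂h/∂x = [(+0.4)·(-40) − (-1.5)·(-155)] / 22175 = -0.01121
∂h/∂y = [240·(-1.5) − 205·(+0.4)] / 22175 = -0.01993
Flow direction (−∇h) has components (+0.01121 E, +0.01993 N).
Azimuth = atan2(E, N) = atan2(+0.01121, +0.01993) = 29.3° ≈ 029°.

029°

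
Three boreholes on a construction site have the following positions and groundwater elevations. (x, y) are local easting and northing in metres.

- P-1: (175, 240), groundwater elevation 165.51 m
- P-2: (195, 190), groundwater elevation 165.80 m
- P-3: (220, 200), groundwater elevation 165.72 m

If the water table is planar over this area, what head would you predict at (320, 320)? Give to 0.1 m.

164.9 m

With h = a·x + b·y + c and P-1 as origin, the differences give:
  20·a + (-50)·b = +0.29
  45·a + (-40)·b = +0.21
Eliminate b (×(-40) and ×(-50), subtract): 1450·a = -1.100 → a = ∂h/∂x = -0.0007586
Back-substitute: b = ∂h/∂y = -0.006103.
h(320, 320) = 165.51 + (-0.0007586)·(145) + (-0.006103)·(80) = 165.51 -0.110 -0.488 = 164.912 m.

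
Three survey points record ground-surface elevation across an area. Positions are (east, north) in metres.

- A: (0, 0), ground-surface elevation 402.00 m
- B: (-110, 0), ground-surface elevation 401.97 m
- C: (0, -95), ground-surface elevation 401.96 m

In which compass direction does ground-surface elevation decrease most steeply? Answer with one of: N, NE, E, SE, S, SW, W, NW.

SW

∂z/∂x = (401.97 − 402.00) / (-110 − 0) = +0.0002727
∂z/∂y = (401.96 − 402.00) / (-95 − 0) = +0.0004211
Steepest decrease is along −∇f = (-0.0002727 E, -0.0004211 N) → southwest.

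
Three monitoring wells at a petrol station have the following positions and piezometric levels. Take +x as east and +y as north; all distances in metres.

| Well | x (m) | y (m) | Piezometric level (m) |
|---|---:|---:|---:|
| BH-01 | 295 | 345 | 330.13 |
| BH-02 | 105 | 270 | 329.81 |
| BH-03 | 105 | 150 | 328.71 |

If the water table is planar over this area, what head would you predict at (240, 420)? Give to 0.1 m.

Taking BH-01 as reference: BH-02−BH-01 = (-190, -75, -0.32); BH-03−BH-01 = (-190, -195, -1.42).
Determinant of the coordinate differences = (-190)·(-195) − (-190)·(-75) = 22800.
∂h/∂x = [(-0.32)·(-195) − (-1.42)·(-75)] / 22800 = -0.001934
∂h/∂y = [(-190)·(-1.42) − (-190)·(-0.32)] / 22800 = +0.009167
h(240, 420) = 330.13 + (-0.001934)·(-55) + (+0.009167)·(75) = 330.13 +0.106 +0.688 = 330.924 m.

330.9 m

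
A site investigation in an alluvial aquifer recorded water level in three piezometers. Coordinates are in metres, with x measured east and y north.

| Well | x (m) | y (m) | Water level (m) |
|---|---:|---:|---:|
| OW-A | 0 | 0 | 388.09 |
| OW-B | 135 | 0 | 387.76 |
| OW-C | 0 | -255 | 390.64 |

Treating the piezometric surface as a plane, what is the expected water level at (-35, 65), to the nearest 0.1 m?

∂h/∂x = (387.76 − 388.09) / (135 − 0) = -0.002444
∂h/∂y = (390.64 − 388.09) / (-255 − 0) = -0.01000
h(-35, 65) = 388.09 + (-0.002444)·(-35) + (-0.01000)·(65) = 388.09 +0.086 -0.650 = 387.526 m.

387.5 m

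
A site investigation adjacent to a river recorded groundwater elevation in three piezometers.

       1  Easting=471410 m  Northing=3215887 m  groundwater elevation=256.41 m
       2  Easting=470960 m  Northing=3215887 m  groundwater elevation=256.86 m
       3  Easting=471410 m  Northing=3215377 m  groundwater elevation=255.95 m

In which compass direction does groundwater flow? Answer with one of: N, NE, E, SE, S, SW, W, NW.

∂h/∂x = (256.86 − 256.41) / (470960 − 471410) = -0.0010000
∂h/∂y = (255.95 − 256.41) / (3215377 − 3215887) = +0.0009020
Flow = −∇h = (+0.0010000 east, -0.0009020 north), which points southeast.

SE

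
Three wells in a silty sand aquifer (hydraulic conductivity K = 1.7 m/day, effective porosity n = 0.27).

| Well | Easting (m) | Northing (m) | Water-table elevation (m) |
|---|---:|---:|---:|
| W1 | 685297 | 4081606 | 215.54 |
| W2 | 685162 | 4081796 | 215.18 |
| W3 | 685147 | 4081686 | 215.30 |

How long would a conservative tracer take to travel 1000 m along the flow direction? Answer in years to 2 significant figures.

280 years

Taking W1 as reference: W2−W1 = (-135, 190, -0.36); W3−W1 = (-150, 80, -0.24).
Solve a·Δx + b·Δy = Δh: det = (-135)·80 − (-150)·190 = 17700.
∂h/∂x = [(-0.36)·80 − (-0.24)·190] / 17700 = +0.0009492
∂h/∂y = [(-135)·(-0.24) − (-150)·(-0.36)] / 17700 = -0.001220
|∇h| = √(0.0009492² + -0.001220²) = 0.001546
Seepage velocity v = K·i/n = 1.7 × 0.001546 / 0.27 = 0.009734 m/day.
t = 1000 / 0.009734 = 1.027e+05 days = 281 years.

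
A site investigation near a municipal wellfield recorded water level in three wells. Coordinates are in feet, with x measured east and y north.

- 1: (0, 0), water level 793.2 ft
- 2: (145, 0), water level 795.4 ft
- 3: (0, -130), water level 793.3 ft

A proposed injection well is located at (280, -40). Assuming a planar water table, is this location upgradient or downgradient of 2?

∂h/∂x = (795.4 − 793.2) / (145 − 0) = +0.01517
∂h/∂y = (793.3 − 793.2) / (-130 − 0) = -0.0007692
Head at (280, -40) = 793.2 + (+0.01517)·(280) + (-0.0007692)·(-40) = 797.48 ft.
That is higher than the 795.4 ft at 2, so the point is upgradient.

upgradient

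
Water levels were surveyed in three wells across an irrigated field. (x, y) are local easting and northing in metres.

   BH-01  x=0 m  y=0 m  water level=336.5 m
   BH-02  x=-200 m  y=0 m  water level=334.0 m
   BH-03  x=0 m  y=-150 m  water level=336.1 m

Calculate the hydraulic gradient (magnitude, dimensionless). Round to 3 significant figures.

0.0128

∂h/∂x = (334.0 − 336.5) / (-200 − 0) = +0.01250
∂h/∂y = (336.1 − 336.5) / (-150 − 0) = +0.002667
|∇h| = √(0.01250² + 0.002667²) = 0.01278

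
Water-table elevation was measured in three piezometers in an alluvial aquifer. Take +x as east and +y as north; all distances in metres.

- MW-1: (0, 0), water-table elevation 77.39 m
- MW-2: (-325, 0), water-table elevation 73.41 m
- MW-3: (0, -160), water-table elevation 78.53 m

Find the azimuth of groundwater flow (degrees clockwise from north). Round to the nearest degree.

∂h/∂x = (73.41 − 77.39) / (-325 − 0) = +0.01225
∂h/∂y = (78.53 − 77.39) / (-160 − 0) = -0.007125
Flow direction (−∇h) has components (-0.01225 E, +0.007125 N).
Azimuth = atan2(E, N) = atan2(-0.01225, +0.007125) = 300.2° ≈ 300°.

300°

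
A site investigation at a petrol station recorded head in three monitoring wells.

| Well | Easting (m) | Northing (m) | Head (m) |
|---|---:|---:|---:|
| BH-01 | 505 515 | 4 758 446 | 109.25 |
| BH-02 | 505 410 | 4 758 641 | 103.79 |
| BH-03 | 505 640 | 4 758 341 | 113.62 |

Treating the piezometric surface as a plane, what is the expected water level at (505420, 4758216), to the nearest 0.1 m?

Three-point gradient (reference BH-01): Δ to BH-02 = (-105, 195, -5.46), Δ to BH-03 = (125, -105, +4.37).
∂h/∂x = +0.02089, ∂h/∂y = -0.01675 (det = -13350).
h(505420, 4758216) = 109.25 + (+0.02089)·(-95) + (-0.01675)·(-230) = 109.25 -1.984 +3.853 = 111.119 m.

111.1 m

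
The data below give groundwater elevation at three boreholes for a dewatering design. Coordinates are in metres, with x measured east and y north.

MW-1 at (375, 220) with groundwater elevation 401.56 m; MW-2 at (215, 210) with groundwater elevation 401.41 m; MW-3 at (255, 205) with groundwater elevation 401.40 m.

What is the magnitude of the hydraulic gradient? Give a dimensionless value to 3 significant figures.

Differences from MW-1: to MW-2 (Δx, Δy, Δh) = (-160, -10, -0.15); to MW-3 = (-120, -15, -0.16).
Determinant of the coordinate differences = (-160)·(-15) − (-120)·(-10) = 1200.
∂h/∂x = [(-0.15)·(-15) − (-0.16)·(-10)] / 1200 = +0.0005417
∂h/∂y = [(-160)·(-0.16) − (-120)·(-0.15)] / 1200 = +0.006333
|∇h| = √(0.0005417² + 0.006333²) = 0.006356

0.00636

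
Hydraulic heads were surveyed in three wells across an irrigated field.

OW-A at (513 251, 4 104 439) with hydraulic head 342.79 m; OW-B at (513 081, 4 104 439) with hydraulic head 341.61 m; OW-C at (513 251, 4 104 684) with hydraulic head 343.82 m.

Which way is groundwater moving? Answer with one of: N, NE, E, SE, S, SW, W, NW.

∂h/∂x = (341.61 − 342.79) / (513081 − 513251) = +0.006941
∂h/∂y = (343.82 − 342.79) / (4104684 − 4104439) = +0.004204
Flow = −∇h = (-0.006941 east, -0.004204 north), which points southwest.

SW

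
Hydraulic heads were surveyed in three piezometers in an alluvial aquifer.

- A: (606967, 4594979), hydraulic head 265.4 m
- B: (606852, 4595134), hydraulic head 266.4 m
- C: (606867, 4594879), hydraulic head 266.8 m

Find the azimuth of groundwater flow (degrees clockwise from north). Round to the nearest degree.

079°

Taking A as reference: B−A = (-115, 155, +1.0); C−A = (-100, -100, +1.4).
Solve a·Δx + b·Δy = Δh: det = (-115)·(-100) − (-100)·155 = 27000.
∂h/∂x = [(+1.0)·(-100) − (+1.4)·155] / 27000 = -0.01174
∂h/∂y = [(-115)·(+1.4) − (-100)·(+1.0)] / 27000 = -0.002259
Flow direction (−∇h) has components (+0.01174 E, +0.002259 N).
Azimuth = atan2(E, N) = atan2(+0.01174, +0.002259) = 79.1° ≈ 079°.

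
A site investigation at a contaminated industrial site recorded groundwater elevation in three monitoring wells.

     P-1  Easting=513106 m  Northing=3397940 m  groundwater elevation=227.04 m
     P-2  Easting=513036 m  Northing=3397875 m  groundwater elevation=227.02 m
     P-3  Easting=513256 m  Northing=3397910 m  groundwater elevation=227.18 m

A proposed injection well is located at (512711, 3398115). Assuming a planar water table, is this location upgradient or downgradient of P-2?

downgradient

Differences from P-1: to P-2 (Δx, Δy, Δh) = (-70, -65, -0.02); to P-3 = (150, -30, +0.14).
Determinant of the coordinate differences = (-70)·(-30) − 150·(-65) = 11850.
∂h/∂x = [(-0.02)·(-30) − (+0.14)·(-65)] / 11850 = +0.0008186
∂h/∂y = [(-70)·(+0.14) − 150·(-0.02)] / 11850 = -0.0005738
Head at (512711, 3398115) = 227.04 + (+0.0008186)·(-395) + (-0.0005738)·(175) = 226.62 m.
That is lower than the 227.02 m at P-2, so the point is downgradient.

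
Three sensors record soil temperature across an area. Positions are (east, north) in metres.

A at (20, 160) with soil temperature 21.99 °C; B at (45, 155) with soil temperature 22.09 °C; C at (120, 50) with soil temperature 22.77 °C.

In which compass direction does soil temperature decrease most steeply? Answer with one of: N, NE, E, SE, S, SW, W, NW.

Differences from A: to B (Δx, Δy, Δh) = (25, -5, +0.10); to C = (100, -110, +0.78).
Solve a·Δx + b·Δy = ΔT: det = 25·(-110) − 100·(-5) = -2250.
∂T/∂x = [(+0.10)·(-110) − (+0.78)·(-5)] / -2250 = +0.003156
∂T/∂y = [25·(+0.78) − 100·(+0.10)] / -2250 = -0.004222
Steepest decrease is along −∇f = (-0.003156 E, +0.004222 N) → northwest.

NW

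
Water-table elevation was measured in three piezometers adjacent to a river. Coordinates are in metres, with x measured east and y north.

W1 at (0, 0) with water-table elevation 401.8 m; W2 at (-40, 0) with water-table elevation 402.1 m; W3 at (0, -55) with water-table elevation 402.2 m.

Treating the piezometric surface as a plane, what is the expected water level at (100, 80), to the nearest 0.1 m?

400.5 m

∂h/∂x = (402.1 − 401.8) / (-40 − 0) = -0.007500
∂h/∂y = (402.2 − 401.8) / (-55 − 0) = -0.007273
h(100, 80) = 401.8 + (-0.007500)·(100) + (-0.007273)·(80) = 401.8 -0.750 -0.582 = 400.468 m.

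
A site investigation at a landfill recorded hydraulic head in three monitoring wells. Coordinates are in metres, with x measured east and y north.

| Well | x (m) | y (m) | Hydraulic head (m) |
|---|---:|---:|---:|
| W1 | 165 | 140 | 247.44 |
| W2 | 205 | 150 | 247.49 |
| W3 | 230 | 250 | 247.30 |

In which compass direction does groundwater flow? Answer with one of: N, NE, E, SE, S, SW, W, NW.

Taking W1 as reference: W2−W1 = (40, 10, +0.05); W3−W1 = (65, 110, -0.14).
Solve a·Δx + b·Δy = Δh: det = 40·110 − 65·10 = 3750.
∂h/∂x = [(+0.05)·110 − (-0.14)·10] / 3750 = +0.001840
∂h/∂y = [40·(-0.14) − 65·(+0.05)] / 3750 = -0.002360
Flow = −∇h = (-0.001840 east, +0.002360 north), which points northwest.

NW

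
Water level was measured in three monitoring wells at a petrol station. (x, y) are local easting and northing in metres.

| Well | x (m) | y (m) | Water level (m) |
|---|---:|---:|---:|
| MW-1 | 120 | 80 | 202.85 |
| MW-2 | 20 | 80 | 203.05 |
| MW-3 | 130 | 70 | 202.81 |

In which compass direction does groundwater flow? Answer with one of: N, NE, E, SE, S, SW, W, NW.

With h = a·x + b·y + c and MW-1 as origin, the differences give:
  (-100)·a + 0·b = +0.20
  10·a + (-10)·b = -0.04
Eliminate b (×(-10) and ×0, subtract): 1000·a = -2.000 → a = ∂h/∂x = -0.002000
Back-substitute: b = ∂h/∂y = +0.002000.
Flow = −∇h = (+0.002000 east, -0.002000 north), which points southeast.

SE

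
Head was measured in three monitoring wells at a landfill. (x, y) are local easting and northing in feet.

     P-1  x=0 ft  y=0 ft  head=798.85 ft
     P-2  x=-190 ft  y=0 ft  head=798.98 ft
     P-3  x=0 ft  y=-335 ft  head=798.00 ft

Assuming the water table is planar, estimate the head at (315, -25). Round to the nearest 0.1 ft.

798.6 ft

∂h/∂x = (798.98 − 798.85) / (-190 − 0) = -0.0006842
∂h/∂y = (798.00 − 798.85) / (-335 − 0) = +0.002537
h(315, -25) = 798.85 + (-0.0006842)·(315) + (+0.002537)·(-25) = 798.85 -0.216 -0.063 = 798.571 ft.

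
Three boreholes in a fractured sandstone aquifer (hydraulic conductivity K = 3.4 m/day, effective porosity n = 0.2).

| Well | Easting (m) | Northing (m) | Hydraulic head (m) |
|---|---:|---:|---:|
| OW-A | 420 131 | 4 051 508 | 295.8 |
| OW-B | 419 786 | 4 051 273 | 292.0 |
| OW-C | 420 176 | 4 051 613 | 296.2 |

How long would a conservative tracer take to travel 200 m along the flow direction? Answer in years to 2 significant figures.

2.7 years

With h = a·x + b·y + c and OW-A as origin, the differences give:
  (-345)·a + (-235)·b = -3.8
  45·a + 105·b = +0.4
Eliminate b (×105 and ×(-235), subtract): -25650·a = -305.00 → a = ∂h/∂x = +0.01189
Back-substitute: b = ∂h/∂y = -0.001287.
|∇h| = √(0.01189² + -0.001287²) = 0.01196
Seepage velocity v = K·i/n = 3.4 × 0.01196 / 0.2 = 0.2033 m/day.
t = 200 / 0.2033 = 983.8 days = 2.69 years.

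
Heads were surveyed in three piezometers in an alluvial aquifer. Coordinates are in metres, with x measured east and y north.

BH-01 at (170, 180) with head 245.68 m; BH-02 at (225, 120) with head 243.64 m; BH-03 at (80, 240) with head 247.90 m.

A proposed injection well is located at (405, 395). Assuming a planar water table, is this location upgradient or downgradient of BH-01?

Three-point gradient (reference BH-01): Δ to BH-02 = (55, -60, -2.04), Δ to BH-03 = (-90, 60, +2.22).
∂h/∂x = -0.005143, ∂h/∂y = +0.02929 (det = -2100).
Head at (405, 395) = 245.68 + (-0.005143)·(235) + (+0.02929)·(215) = 250.77 m.
That is higher than the 245.68 m at BH-01, so the point is upgradient.

upgradient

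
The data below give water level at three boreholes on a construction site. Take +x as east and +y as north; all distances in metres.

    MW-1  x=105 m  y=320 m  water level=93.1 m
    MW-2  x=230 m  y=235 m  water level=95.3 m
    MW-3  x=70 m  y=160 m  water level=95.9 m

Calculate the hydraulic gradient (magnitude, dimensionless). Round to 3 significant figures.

0.0192

Taking MW-1 as reference: MW-2−MW-1 = (125, -85, +2.2); MW-3−MW-1 = (-35, -160, +2.8).
Determinant of the coordinate differences = 125·(-160) − (-35)·(-85) = -22975.
∂h/∂x = [(+2.2)·(-160) − (+2.8)·(-85)] / -22975 = +0.004962
∂h/∂y = [125·(+2.8) − (-35)·(+2.2)] / -22975 = -0.01859
|∇h| = √(0.004962² + -0.01859²) = 0.01924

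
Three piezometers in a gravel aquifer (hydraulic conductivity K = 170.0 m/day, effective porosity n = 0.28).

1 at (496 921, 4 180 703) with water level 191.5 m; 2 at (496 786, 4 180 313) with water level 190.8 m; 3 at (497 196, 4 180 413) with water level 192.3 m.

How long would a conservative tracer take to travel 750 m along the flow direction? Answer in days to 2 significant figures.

Differences from 1: to 2 (Δx, Δy, Δh) = (-135, -390, -0.7); to 3 = (275, -290, +0.8).
Determinant of the coordinate differences = (-135)·(-290) − 275·(-390) = 146400.
∂h/∂x = [(-0.7)·(-290) − (+0.8)·(-390)] / 146400 = +0.003518
∂h/∂y = [(-135)·(+0.8) − 275·(-0.7)] / 146400 = +0.0005772
|∇h| = √(0.003518² + 0.0005772²) = 0.003565
Seepage velocity v = K·i/n = 170.0 × 0.003565 / 0.28 = 2.164 m/day.
t = 750 / 2.164 = 346.6 days.

350 days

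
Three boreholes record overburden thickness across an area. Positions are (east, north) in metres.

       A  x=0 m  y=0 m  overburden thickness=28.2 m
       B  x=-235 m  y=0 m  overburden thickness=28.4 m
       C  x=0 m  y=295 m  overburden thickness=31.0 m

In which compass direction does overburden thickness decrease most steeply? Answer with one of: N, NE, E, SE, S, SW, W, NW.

∂d/∂x = (28.4 − 28.2) / (-235 − 0) = -0.0008511
∂d/∂y = (31.0 − 28.2) / (295 − 0) = +0.009492
Steepest decrease is along −∇f = (+0.0008511 E, -0.009492 N) → south.

S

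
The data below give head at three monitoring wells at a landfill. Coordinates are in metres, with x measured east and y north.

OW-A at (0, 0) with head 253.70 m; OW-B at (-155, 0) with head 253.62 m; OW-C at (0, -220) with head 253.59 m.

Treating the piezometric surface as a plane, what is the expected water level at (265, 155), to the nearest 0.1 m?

∂h/∂x = (253.62 − 253.70) / (-155 − 0) = +0.0005161
∂h/∂y = (253.59 − 253.70) / (-220 − 0) = +0.0005000
h(265, 155) = 253.70 + (+0.0005161)·(265) + (+0.0005000)·(155) = 253.70 +0.137 +0.077 = 253.914 m.

253.9 m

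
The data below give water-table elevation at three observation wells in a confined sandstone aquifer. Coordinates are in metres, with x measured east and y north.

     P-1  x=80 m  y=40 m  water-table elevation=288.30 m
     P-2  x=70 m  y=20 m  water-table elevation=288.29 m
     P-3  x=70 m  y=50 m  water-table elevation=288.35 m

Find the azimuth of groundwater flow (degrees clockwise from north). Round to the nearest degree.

With h = a·x + b·y + c and P-1 as origin, the differences give:
  (-10)·a + (-20)·b = -0.01
  (-10)·a + 10·b = +0.05
Eliminate b (×10 and ×(-20), subtract): -300·a = 0.900 → a = ∂h/∂x = -0.003000
Back-substitute: b = ∂h/∂y = +0.002000.
Flow direction (−∇h) has components (+0.003000 E, -0.002000 N).
Azimuth = atan2(E, N) = atan2(+0.003000, -0.002000) = 123.7° ≈ 124°.

124°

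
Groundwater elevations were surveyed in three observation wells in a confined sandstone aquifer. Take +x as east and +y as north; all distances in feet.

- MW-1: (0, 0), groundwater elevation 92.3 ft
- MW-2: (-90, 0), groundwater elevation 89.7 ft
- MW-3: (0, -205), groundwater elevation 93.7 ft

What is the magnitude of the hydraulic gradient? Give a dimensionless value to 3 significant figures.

0.0297

∂h/∂x = (89.7 − 92.3) / (-90 − 0) = +0.02889
∂h/∂y = (93.7 − 92.3) / (-205 − 0) = -0.006829
|∇h| = √(0.02889² + -0.006829²) = 0.02969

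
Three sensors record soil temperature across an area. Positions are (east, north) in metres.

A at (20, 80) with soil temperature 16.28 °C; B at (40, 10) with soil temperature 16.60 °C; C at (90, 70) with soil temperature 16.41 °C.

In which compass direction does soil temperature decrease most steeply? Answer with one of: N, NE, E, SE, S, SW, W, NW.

With T = a·x + b·y + c and A as origin, the differences give:
  20·a + (-70)·b = +0.32
  70·a + (-10)·b = +0.13
Eliminate b (×(-10) and ×(-70), subtract): 4700·a = 5.900 → a = ∂T/∂x = +0.001255
Back-substitute: b = ∂T/∂y = -0.004213.
Steepest decrease is along −∇f = (-0.001255 E, +0.004213 N) → north.

N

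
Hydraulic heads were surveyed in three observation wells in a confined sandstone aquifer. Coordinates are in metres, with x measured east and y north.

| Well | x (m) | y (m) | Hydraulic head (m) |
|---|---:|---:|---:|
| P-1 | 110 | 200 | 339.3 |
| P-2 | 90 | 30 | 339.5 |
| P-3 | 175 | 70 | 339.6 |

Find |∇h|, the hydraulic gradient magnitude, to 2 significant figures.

Three-point gradient (reference P-1): Δ to P-2 = (-20, -170, +0.2), Δ to P-3 = (65, -130, +0.3).
∂h/∂x = +0.001832, ∂h/∂y = -0.001392 (det = 13650).
|∇h| = √(0.001832² + -0.001392²) = 0.002301

0.0023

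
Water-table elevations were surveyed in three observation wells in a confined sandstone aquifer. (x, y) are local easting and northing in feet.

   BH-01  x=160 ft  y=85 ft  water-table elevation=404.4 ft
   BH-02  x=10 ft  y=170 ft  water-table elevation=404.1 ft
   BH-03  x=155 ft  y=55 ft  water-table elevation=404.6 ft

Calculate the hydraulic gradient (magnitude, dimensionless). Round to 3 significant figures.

Taking BH-01 as reference: BH-02−BH-01 = (-150, 85, -0.3); BH-03−BH-01 = (-5, -30, +0.2).
Determinant of the coordinate differences = (-150)·(-30) − (-5)·85 = 4925.
∂h/∂x = [(-0.3)·(-30) − (+0.2)·85] / 4925 = -0.001624
∂h/∂y = [(-150)·(+0.2) − (-5)·(-0.3)] / 4925 = -0.006396
|∇h| = √(-0.001624² + -0.006396²) = 0.006599

0.00660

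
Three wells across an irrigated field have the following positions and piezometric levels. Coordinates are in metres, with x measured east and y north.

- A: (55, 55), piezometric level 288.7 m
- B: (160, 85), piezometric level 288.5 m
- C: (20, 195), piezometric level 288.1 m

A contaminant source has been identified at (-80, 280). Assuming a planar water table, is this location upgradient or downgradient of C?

With h = a·x + b·y + c and A as origin, the differences give:
  105·a + 30·b = -0.2
  (-35)·a + 140·b = -0.6
Eliminate b (×140 and ×30, subtract): 15750·a = -10.00 → a = ∂h/∂x = -0.0006349
Back-substitute: b = ∂h/∂y = -0.004444.
Head at (-80, 280) = 288.7 + (-0.0006349)·(-135) + (-0.004444)·(225) = 287.79 m.
That is lower than the 288.1 m at C, so the point is downgradient.

downgradient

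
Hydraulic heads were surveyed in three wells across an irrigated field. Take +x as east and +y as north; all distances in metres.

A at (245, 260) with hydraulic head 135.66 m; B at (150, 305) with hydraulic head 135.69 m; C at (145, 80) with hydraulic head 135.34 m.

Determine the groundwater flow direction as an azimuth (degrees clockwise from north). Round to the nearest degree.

195°

Differences from A: to B (Δx, Δy, Δh) = (-95, 45, +0.03); to C = (-100, -180, -0.32).
Determinant of the coordinate differences = (-95)·(-180) − (-100)·45 = 21600.
∂h/∂x = [(+0.03)·(-180) − (-0.32)·45] / 21600 = +0.0004167
∂h/∂y = [(-95)·(-0.32) − (-100)·(+0.03)] / 21600 = +0.001546
Flow direction (−∇h) has components (-0.0004167 E, -0.001546 N).
Azimuth = atan2(E, N) = atan2(-0.0004167, -0.001546) = 195.1° ≈ 195°.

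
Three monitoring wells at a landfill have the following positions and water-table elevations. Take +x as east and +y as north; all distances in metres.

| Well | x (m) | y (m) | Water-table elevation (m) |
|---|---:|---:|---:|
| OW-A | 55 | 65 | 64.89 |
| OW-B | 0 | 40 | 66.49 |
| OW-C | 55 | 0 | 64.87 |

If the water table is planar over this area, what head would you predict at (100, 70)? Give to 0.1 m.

Taking OW-A as reference: OW-B−OW-A = (-55, -25, +1.60); OW-C−OW-A = (0, -65, -0.02).
Solve a·Δx + b·Δy = Δh: det = (-55)·(-65) − 0·(-25) = 3575.
∂h/∂x = [(+1.60)·(-65) − (-0.02)·(-25)] / 3575 = -0.02923
∂h/∂y = [(-55)·(-0.02) − 0·(+1.60)] / 3575 = +0.0003077
h(100, 70) = 64.89 + (-0.02923)·(45) + (+0.0003077)·(5) = 64.89 -1.315 +0.002 = 63.576 m.

63.6 m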